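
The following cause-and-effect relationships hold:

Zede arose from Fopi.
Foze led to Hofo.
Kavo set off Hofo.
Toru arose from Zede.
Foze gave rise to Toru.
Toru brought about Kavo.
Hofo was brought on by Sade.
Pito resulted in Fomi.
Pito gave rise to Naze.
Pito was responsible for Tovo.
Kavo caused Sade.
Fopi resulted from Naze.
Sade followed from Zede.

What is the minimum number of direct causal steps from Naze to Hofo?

4

Shortest chain: Naze → Fopi → Zede → Sade → Hofo.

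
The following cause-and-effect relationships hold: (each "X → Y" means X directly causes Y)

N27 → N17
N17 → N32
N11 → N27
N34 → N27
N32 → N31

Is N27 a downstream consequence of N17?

N17 leads to N32, N31; N27 is not among them.

No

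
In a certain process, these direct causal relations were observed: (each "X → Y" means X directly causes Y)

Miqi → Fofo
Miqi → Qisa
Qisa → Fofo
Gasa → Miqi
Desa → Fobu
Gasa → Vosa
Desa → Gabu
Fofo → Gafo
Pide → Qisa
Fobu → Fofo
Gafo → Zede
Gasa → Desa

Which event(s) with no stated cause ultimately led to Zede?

Gasa, Pide

Tracing upstream from Zede: Zede ← Gafo ← Fofo ← Miqi ← Gasa.
A separate upstream branch: Zede ← Gafo ← Fofo ← Qisa ← Pide.
Each of those chain origins has no stated cause.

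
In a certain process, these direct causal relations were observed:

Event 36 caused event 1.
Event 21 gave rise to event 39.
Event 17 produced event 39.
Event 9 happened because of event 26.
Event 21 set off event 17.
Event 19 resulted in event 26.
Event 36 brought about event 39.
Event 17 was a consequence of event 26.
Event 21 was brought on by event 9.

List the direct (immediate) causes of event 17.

event 21, event 26

Upstream contributors include event 19, event 9, but only event 21, event 26 feed directly into event 17.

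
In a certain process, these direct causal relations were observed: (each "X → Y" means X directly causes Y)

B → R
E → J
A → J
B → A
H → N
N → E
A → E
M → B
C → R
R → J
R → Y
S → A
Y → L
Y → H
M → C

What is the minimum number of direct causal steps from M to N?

Shortest chain: M → B → R → Y → H → N.

5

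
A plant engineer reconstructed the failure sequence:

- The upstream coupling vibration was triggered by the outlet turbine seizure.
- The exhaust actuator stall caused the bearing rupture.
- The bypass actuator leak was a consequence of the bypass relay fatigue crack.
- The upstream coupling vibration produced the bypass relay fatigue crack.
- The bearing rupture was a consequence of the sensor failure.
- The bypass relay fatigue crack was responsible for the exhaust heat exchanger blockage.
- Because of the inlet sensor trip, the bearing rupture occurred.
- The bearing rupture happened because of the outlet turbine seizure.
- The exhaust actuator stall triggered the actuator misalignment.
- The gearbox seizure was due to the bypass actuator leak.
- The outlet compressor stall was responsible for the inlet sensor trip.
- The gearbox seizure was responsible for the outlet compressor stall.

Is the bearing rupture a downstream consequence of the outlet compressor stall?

Yes

There is a causal chain: the outlet compressor stall → the inlet sensor trip → the bearing rupture.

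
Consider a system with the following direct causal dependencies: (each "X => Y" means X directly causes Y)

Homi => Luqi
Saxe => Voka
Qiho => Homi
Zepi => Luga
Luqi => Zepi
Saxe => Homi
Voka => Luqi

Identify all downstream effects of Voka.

Direct effects: Luqi.
2 steps out: Zepi.
3 steps out: Luga.
Not reachable from it: Saxe, Homi, Qiho.

Luga, Luqi, Zepi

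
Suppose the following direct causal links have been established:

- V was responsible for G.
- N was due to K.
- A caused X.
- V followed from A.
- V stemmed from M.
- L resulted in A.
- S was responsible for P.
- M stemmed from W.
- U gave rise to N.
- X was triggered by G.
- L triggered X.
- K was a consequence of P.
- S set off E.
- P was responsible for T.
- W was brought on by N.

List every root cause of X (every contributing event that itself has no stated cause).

L, S, U

Tracing upstream from X: X ← G ← V ← M ← W ← N ← U.
A separate upstream branch: X ← G ← V ← M ← W ← N ← K ← P ← S.
A separate upstream branch: X ← L.
Each of those chain origins has no stated cause.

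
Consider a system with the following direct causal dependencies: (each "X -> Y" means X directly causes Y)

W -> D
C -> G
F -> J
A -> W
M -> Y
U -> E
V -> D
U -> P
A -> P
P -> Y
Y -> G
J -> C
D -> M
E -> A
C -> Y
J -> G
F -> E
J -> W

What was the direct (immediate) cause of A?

E

Upstream contributors include U, F, but only E feeds directly into A.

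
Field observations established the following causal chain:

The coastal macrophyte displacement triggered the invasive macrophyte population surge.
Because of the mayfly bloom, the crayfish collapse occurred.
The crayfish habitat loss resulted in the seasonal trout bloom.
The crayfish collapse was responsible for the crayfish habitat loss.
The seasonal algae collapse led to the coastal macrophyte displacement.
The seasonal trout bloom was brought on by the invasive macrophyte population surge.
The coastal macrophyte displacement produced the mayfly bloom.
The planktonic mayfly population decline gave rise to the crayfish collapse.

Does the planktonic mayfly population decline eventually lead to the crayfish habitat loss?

Yes

There is a causal chain: the planktonic mayfly population decline → the crayfish collapse → the crayfish habitat loss.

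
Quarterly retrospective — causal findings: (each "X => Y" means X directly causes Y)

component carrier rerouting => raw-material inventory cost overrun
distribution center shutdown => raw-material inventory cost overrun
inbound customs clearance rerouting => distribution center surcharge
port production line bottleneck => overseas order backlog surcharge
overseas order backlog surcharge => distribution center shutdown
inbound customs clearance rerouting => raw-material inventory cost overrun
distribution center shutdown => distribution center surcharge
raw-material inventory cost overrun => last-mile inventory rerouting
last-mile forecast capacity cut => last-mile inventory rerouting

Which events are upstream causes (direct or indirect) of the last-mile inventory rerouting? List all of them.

the component carrier rerouting, the distribution center shutdown, the inbound customs clearance rerouting, the last-mile forecast capacity cut, the overseas order backlog surcharge, the port production line bottleneck, the raw-material inventory cost overrun

Immediate causes of the last-mile inventory rerouting: the raw-material inventory cost overrun, the last-mile forecast capacity cut.
Further upstream: the component carrier rerouting, the port production line bottleneck, the overseas order backlog surcharge, the inbound customs clearance rerouting, the distribution center shutdown.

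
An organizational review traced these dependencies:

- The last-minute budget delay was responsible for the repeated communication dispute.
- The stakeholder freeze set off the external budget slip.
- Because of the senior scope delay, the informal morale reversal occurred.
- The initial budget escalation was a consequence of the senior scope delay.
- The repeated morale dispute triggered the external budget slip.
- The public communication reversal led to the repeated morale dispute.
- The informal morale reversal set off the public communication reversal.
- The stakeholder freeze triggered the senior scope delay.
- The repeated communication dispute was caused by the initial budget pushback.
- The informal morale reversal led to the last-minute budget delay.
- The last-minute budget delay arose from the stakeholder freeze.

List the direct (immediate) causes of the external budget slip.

the repeated morale dispute, the stakeholder freeze

Upstream contributors include the senior scope delay, the informal morale reversal, the public communication reversal, but only the repeated morale dispute, the stakeholder freeze feed directly into the external budget slip.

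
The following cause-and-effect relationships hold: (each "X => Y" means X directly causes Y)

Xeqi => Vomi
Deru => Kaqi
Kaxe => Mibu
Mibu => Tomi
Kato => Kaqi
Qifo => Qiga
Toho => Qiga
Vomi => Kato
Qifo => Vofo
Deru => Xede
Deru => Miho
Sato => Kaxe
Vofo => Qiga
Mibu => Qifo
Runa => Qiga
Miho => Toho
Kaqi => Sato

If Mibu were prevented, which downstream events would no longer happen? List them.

Qifo, Tomi, Vofo

Downstream of Mibu: Qifo, Vofo, Tomi, Qiga.
Of those, still caused via another path: Qiga.
The remainder have no surviving cause.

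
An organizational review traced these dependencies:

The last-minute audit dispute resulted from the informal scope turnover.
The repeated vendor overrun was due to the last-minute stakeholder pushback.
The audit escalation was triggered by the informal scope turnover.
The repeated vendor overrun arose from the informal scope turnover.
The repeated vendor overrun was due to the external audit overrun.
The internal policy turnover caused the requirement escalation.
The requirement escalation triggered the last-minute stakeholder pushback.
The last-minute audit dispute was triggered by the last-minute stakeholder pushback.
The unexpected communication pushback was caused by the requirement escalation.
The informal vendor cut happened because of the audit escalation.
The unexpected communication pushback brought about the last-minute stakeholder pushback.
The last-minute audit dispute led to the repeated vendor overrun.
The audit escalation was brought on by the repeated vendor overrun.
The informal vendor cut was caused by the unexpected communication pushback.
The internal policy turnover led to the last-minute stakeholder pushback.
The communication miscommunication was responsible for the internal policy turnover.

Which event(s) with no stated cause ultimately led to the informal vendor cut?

Tracing upstream from the informal vendor cut: the informal vendor cut ← the unexpected communication pushback ← the requirement escalation ← the internal policy turnover ← the communication miscommunication.
A separate upstream branch: the informal vendor cut ← the audit escalation ← the repeated vendor overrun ← the external audit overrun.
A separate upstream branch: the informal vendor cut ← the audit escalation ← the informal scope turnover.
Each of those chain origins has no stated cause.

the communication miscommunication, the external audit overrun, the informal scope turnover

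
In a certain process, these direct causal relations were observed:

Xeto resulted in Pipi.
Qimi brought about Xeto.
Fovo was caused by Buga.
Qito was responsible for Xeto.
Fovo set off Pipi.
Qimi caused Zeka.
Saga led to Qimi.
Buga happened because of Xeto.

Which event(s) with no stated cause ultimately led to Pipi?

Tracing upstream from Pipi: Pipi ← Xeto ← Qimi ← Saga.
A separate upstream branch: Pipi ← Xeto ← Qito.
Each of those chain origins has no stated cause.

Qito, Saga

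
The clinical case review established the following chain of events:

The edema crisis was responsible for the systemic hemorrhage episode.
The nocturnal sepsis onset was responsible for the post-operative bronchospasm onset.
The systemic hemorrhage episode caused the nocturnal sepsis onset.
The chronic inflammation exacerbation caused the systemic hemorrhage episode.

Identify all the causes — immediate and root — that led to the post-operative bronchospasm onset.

the chronic inflammation exacerbation, the edema crisis, the nocturnal sepsis onset, the systemic hemorrhage episode

Immediate cause of the post-operative bronchospasm onset: the nocturnal sepsis onset.
Further upstream: the chronic inflammation exacerbation, the edema crisis, the systemic hemorrhage episode.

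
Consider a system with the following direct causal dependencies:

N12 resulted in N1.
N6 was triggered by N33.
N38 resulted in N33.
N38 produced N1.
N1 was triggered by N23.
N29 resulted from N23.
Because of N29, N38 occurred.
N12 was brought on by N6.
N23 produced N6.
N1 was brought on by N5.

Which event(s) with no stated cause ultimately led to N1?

N23, N5

Tracing upstream from N1: N1 ← N23.
A separate upstream branch: N1 ← N5.
Each of those chain origins has no stated cause.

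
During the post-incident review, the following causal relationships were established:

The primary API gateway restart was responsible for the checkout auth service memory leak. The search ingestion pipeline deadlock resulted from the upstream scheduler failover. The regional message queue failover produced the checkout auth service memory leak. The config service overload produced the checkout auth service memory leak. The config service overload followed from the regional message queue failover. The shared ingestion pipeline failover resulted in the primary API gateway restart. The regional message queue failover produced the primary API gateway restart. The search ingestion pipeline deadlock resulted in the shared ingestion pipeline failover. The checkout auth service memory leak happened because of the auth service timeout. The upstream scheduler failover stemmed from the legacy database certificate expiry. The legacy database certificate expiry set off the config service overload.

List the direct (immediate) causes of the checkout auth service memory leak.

the auth service timeout, the config service overload, the primary API gateway restart, the regional message queue failover

Upstream contributors include the legacy database certificate expiry, the upstream scheduler failover, the search ingestion pipeline deadlock, the shared ingestion pipeline failover, but only the auth service timeout, the config service overload, the primary API gateway restart, the regional message queue failover feed directly into the checkout auth service memory leak.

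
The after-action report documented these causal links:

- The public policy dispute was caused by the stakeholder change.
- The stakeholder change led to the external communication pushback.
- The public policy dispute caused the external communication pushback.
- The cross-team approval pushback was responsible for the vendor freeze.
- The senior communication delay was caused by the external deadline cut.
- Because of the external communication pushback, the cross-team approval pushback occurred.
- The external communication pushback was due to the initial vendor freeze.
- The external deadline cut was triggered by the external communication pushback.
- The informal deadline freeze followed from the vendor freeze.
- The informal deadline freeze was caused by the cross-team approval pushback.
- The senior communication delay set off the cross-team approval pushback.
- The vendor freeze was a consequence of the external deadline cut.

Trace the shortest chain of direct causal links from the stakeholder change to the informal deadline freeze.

the stakeholder change → the external communication pushback → the cross-team approval pushback → the informal deadline freeze

the stakeholder change → the external communication pushback
the external communication pushback → the cross-team approval pushback
the cross-team approval pushback → the informal deadline freeze
Length: 3 steps.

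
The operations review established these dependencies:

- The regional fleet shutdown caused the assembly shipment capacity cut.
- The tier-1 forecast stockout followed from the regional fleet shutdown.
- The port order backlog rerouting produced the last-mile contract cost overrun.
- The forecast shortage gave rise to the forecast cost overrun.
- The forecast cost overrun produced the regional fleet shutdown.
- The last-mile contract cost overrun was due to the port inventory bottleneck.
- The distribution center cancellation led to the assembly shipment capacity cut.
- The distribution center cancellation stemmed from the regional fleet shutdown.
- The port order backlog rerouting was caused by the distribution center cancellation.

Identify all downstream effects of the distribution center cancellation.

Direct effects: the assembly shipment capacity cut, the port order backlog rerouting.
2 steps out: the last-mile contract cost overrun.
Not reachable from it: the forecast shortage, the forecast cost overrun, the regional fleet shutdown, the tier-1 forecast stockout, the port inventory bottleneck.

the assembly shipment capacity cut, the last-mile contract cost overrun, the port order backlog rerouting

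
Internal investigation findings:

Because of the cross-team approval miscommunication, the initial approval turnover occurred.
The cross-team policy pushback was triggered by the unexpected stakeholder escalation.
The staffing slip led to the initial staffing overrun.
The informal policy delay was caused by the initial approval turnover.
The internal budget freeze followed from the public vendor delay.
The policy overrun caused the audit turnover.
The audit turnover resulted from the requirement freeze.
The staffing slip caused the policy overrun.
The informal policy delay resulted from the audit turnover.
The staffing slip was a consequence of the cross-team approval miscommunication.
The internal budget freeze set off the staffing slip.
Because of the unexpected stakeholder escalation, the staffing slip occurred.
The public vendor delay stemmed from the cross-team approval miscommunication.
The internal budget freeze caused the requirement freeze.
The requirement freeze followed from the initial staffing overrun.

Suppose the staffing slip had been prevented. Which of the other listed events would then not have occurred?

Downstream of the staffing slip: the initial staffing overrun, the requirement freeze, the policy overrun, the audit turnover, the informal policy delay.
Of those, still caused via another path: the requirement freeze, the audit turnover, the informal policy delay.
The remainder have no surviving cause.

the initial staffing overrun, the policy overrun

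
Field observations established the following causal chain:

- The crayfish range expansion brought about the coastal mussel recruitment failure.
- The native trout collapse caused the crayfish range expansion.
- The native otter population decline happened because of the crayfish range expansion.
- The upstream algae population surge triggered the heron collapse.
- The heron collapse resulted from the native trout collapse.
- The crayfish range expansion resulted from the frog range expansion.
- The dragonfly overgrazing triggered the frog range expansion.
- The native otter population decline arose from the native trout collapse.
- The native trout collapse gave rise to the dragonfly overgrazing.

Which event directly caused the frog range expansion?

Upstream contributors include the native trout collapse, but only the dragonfly overgrazing feeds directly into the frog range expansion.

the dragonfly overgrazing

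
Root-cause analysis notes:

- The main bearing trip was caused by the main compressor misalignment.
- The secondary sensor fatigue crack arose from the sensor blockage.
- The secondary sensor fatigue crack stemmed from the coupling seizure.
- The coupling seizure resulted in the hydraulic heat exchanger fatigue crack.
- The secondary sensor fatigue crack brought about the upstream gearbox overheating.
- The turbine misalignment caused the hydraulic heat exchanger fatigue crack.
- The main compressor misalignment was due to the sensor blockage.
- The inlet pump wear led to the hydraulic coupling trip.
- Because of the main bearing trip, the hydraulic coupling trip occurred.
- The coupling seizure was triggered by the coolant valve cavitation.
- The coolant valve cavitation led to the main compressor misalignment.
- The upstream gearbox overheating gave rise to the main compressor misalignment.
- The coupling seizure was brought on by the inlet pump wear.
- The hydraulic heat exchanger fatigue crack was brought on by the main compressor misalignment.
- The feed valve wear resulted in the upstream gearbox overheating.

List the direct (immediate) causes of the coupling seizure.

the coolant valve cavitation, the inlet pump wear → the coupling seizure with nothing further upstream stated.

the coolant valve cavitation, the inlet pump wear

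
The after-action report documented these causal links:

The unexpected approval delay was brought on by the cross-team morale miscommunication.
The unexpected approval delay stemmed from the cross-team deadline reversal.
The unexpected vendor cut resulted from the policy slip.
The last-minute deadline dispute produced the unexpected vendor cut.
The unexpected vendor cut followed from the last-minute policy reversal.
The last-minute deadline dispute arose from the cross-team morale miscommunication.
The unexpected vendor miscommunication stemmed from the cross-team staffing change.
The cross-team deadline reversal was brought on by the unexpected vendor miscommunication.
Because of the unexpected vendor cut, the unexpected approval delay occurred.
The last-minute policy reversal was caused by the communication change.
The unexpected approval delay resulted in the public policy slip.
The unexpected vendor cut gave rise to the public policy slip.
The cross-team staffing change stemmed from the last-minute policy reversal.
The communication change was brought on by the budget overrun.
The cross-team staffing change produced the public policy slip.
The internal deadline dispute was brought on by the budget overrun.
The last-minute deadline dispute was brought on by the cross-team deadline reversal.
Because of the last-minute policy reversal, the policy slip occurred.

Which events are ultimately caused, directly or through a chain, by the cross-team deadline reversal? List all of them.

the last-minute deadline dispute, the public policy slip, the unexpected approval delay, the unexpected vendor cut

Direct effects: the last-minute deadline dispute, the unexpected approval delay.
2 steps out: the unexpected vendor cut, the public policy slip.
Not reachable from it: the budget overrun, the communication change, the internal deadline dispute, the cross-team morale miscommunication, the last-minute policy reversal, the cross-team staffing change, the unexpected vendor miscommunication, the policy slip.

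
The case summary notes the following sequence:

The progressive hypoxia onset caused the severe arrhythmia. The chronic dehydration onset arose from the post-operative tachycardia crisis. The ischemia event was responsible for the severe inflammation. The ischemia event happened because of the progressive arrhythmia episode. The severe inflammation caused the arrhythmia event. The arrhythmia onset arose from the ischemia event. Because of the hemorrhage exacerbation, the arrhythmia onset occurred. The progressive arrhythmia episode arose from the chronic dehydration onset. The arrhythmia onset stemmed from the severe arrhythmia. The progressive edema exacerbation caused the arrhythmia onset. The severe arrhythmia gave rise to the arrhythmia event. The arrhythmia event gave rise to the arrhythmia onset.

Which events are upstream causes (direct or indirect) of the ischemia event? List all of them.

Immediate cause of the ischemia event: the progressive arrhythmia episode.
Further upstream: the post-operative tachycardia crisis, the chronic dehydration onset.

the chronic dehydration onset, the post-operative tachycardia crisis, the progressive arrhythmia episode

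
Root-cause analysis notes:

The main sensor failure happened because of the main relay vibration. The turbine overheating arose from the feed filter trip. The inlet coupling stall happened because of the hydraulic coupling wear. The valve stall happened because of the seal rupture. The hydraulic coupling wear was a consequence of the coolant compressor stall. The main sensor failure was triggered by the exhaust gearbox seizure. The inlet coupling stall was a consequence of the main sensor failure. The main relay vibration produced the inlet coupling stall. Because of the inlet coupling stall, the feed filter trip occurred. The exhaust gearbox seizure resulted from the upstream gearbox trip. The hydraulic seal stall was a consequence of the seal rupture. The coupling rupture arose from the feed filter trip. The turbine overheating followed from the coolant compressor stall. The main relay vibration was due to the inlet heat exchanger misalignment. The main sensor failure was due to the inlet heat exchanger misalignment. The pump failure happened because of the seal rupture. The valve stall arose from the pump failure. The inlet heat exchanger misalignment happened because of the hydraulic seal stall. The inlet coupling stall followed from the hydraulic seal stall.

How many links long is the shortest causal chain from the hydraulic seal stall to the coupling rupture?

Shortest chain: the hydraulic seal stall → the inlet coupling stall → the feed filter trip → the coupling rupture.

3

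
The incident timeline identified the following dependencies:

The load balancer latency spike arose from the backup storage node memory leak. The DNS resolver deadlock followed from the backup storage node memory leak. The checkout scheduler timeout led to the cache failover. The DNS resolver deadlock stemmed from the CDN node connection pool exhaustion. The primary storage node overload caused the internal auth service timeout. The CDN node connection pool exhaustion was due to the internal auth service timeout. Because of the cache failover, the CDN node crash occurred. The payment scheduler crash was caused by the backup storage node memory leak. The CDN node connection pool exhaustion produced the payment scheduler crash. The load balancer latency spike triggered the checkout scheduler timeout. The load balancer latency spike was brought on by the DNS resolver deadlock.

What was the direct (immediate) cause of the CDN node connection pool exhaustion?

Upstream contributors include the primary storage node overload, but only the internal auth service timeout feeds directly into the CDN node connection pool exhaustion.

the internal auth service timeout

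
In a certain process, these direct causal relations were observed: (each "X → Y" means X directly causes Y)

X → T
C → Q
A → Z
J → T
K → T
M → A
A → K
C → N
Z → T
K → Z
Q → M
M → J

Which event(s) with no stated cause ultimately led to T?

Tracing upstream from T: T ← J ← M ← Q ← C.
A separate upstream branch: T ← X.
Each of those chain origins has no stated cause.

C, X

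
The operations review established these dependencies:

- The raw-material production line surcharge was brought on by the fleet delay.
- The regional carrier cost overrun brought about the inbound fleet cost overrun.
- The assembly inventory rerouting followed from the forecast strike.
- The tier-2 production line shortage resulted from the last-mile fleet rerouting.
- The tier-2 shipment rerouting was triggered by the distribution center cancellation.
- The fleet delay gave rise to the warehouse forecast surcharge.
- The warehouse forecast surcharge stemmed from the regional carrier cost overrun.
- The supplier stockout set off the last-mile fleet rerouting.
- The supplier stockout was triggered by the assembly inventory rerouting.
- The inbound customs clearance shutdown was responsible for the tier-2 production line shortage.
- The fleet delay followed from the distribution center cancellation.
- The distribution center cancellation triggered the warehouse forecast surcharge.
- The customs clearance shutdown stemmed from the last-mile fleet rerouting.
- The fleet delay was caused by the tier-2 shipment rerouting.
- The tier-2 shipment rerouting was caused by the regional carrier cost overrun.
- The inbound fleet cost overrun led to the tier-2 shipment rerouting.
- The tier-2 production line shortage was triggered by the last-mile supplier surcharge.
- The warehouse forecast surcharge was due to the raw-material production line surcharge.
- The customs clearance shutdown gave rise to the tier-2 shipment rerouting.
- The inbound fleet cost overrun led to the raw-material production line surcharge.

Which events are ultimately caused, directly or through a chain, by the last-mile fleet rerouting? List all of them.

the customs clearance shutdown, the fleet delay, the raw-material production line surcharge, the tier-2 production line shortage, the tier-2 shipment rerouting, the warehouse forecast surcharge

Direct effects: the customs clearance shutdown, the tier-2 production line shortage.
2 steps out: the tier-2 shipment rerouting.
3 steps out: the fleet delay.
4 steps out: the raw-material production line surcharge, the warehouse forecast surcharge.
Not reachable from it: the forecast strike, the last-mile supplier surcharge, the assembly inventory rerouting, the inbound customs clearance shutdown, the supplier stockout, the regional carrier cost overrun, the inbound fleet cost overrun, the distribution center cancellation.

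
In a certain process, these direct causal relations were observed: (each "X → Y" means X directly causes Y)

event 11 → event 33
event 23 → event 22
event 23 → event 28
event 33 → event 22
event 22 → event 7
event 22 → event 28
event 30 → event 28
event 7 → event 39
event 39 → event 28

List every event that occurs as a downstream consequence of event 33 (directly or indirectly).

Direct effects: event 22.
2 steps out: event 7, event 28.
3 steps out: event 39.
Not reachable from it: event 23, event 11, event 30.

event 22, event 28, event 39, event 7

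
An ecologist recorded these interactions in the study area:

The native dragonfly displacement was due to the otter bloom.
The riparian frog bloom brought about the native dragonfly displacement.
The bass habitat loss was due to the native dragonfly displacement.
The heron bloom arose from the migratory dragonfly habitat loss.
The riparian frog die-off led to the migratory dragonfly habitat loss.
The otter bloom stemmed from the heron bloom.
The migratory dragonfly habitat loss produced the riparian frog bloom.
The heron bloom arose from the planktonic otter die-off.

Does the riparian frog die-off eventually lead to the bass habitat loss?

There is a causal chain: the riparian frog die-off → the migratory dragonfly habitat loss → the riparian frog bloom → the native dragonfly displacement → the bass habitat loss.

Yes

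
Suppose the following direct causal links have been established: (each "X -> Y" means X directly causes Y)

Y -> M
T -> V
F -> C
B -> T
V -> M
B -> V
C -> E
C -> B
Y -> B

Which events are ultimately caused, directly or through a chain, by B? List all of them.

M, T, V

Direct effects: T, V.
2 steps out: M.
Not reachable from it: F, C, Y, E.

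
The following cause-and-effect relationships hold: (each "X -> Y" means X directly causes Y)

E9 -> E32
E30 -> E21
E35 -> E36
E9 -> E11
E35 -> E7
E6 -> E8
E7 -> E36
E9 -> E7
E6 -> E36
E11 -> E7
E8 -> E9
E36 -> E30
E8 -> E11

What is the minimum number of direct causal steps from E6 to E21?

Shortest chain: E6 → E36 → E30 → E21.

3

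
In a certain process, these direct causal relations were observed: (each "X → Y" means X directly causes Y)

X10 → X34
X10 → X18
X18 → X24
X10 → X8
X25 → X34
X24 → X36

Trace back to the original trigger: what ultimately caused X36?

Tracing upstream from X36: X36 ← X24 ← X18 ← X10.
X10 has no stated cause, so it is the root.

X10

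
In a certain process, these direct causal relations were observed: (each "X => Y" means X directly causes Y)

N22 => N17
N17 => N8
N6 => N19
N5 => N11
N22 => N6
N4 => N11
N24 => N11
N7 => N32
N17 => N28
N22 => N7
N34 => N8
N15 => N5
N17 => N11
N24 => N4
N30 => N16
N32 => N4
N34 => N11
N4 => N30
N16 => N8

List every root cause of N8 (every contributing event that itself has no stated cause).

Tracing upstream from N8: N8 ← N17 ← N22.
A separate upstream branch: N8 ← N16 ← N30 ← N4 ← N24.
A separate upstream branch: N8 ← N34.
Each of those chain origins has no stated cause.

N22, N24, N34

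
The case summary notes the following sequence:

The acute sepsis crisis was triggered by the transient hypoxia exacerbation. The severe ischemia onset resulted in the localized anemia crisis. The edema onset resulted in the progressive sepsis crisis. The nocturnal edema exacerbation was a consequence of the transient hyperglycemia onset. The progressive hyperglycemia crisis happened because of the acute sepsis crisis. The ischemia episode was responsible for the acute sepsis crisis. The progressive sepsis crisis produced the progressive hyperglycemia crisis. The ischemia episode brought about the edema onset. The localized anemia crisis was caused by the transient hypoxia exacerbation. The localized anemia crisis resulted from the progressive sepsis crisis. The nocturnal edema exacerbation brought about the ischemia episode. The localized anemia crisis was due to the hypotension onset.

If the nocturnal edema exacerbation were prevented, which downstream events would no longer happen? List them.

Downstream of the nocturnal edema exacerbation: the ischemia episode, the acute sepsis crisis, the edema onset, the progressive sepsis crisis, the localized anemia crisis, the progressive hyperglycemia crisis.
Of those, still caused via another path: the acute sepsis crisis, the localized anemia crisis, the progressive hyperglycemia crisis.
The remainder have no surviving cause.

the edema onset, the ischemia episode, the progressive sepsis crisis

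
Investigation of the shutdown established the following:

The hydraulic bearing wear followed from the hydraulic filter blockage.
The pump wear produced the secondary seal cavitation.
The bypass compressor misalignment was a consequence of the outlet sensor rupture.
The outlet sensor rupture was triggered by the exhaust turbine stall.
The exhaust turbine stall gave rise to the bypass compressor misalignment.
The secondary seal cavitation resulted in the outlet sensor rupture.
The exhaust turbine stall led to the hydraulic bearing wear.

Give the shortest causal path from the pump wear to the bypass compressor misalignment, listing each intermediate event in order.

the pump wear → the secondary seal cavitation
the secondary seal cavitation → the outlet sensor rupture
the outlet sensor rupture → the bypass compressor misalignment
Length: 3 steps.

the pump wear → the secondary seal cavitation → the outlet sensor rupture → the bypass compressor misalignment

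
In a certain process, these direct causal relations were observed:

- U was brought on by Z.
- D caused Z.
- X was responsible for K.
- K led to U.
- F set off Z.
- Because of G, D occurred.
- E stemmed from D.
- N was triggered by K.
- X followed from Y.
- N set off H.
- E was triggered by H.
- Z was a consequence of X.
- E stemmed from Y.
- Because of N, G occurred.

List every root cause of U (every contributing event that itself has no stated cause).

F, Y

Tracing upstream from U: U ← K ← X ← Y.
A separate upstream branch: U ← Z ← F.
Each of those chain origins has no stated cause.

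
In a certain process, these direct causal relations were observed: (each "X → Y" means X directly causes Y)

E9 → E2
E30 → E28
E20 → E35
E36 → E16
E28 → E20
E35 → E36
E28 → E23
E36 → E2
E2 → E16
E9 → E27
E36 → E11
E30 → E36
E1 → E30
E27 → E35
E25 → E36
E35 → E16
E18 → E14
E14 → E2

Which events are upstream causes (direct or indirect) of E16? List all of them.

Immediate causes of E16: E35, E36, E2.
Further upstream: E1, E25, E30, E28, E20, E9, E18, E14, E27.

E1, E14, E18, E2, E20, E25, E27, E28, E30, E35, E36, E9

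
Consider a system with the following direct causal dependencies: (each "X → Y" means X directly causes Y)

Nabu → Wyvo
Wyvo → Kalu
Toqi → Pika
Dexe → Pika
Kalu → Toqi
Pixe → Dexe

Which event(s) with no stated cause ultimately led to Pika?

Nabu, Pixe

Tracing upstream from Pika: Pika ← Dexe ← Pixe.
A separate upstream branch: Pika ← Toqi ← Kalu ← Wyvo ← Nabu.
Each of those chain origins has no stated cause.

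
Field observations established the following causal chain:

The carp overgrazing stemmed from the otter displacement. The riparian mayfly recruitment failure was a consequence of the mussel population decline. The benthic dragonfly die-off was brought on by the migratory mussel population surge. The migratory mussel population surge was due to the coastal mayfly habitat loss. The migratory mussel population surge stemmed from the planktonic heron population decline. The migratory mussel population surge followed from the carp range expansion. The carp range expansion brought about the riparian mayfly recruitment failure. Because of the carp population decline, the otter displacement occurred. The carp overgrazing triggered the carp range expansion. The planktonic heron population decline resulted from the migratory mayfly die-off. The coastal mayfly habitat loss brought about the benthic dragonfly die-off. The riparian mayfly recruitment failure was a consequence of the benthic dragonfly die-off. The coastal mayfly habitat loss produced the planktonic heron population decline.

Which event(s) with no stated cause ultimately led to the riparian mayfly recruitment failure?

Tracing upstream from the riparian mayfly recruitment failure: the riparian mayfly recruitment failure ← the carp range expansion ← the carp overgrazing ← the otter displacement ← the carp population decline.
A separate upstream branch: the riparian mayfly recruitment failure ← the benthic dragonfly die-off ← the migratory mussel population surge ← the planktonic heron population decline ← the migratory mayfly die-off.
A separate upstream branch: the riparian mayfly recruitment failure ← the benthic dragonfly die-off ← the coastal mayfly habitat loss.
A separate upstream branch: the riparian mayfly recruitment failure ← the mussel population decline.
Each of those chain origins has no stated cause.

the carp population decline, the coastal mayfly habitat loss, the migratory mayfly die-off, the mussel population decline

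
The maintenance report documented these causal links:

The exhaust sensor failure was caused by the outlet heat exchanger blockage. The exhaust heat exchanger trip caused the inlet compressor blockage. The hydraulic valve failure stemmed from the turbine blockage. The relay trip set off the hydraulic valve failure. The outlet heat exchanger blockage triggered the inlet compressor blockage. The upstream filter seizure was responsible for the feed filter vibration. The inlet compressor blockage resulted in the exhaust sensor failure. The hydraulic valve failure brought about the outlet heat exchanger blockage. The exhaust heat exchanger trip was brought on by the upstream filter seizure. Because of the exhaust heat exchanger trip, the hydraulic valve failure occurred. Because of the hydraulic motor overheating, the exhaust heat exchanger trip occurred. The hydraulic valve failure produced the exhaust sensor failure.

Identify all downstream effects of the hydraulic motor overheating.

the exhaust heat exchanger trip, the exhaust sensor failure, the hydraulic valve failure, the inlet compressor blockage, the outlet heat exchanger blockage

Direct effects: the exhaust heat exchanger trip.
2 steps out: the hydraulic valve failure, the inlet compressor blockage.
3 steps out: the outlet heat exchanger blockage, the exhaust sensor failure.
Not reachable from it: the relay trip, the upstream filter seizure, the turbine blockage, the feed filter vibration.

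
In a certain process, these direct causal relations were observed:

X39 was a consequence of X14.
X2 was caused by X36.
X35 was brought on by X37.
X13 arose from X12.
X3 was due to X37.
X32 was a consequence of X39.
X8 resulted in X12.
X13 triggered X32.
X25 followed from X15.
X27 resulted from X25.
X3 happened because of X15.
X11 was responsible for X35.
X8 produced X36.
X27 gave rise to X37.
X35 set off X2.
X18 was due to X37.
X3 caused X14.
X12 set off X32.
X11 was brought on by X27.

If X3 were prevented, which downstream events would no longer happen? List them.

X14, X39

Downstream of X3: X14, X39, X32.
Of those, still caused via another path: X32.
The remainder have no surviving cause.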